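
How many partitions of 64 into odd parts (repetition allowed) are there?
p_odd(64) = 16444

Enumerate partitions using only odd parts via the recurrence o(n, m) = o(n, m−2) + o(n−m, m) over odd m, starting from the largest odd part ≤ n. This gives p_odd(64) = 16444. (Euler's theorem: equals the count of distinct-part partitions.)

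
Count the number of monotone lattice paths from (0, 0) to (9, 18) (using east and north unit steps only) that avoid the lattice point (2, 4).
Number of paths = 2942625

Total paths from (0, 0) to (9, 18): C(27, 9) = 4686825. Paths through (2, 4): (paths (0, 0) → (2, 4)) × (paths (2, 4) → (9, 18)) = C(6, 2) · C(21, 7) = 15 · 116280 = 1744200. Avoidance count = 4686825 − 1744200 = 2942625.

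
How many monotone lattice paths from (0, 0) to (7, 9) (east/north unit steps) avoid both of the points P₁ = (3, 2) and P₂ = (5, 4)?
Number of paths = 6754

Inclusion–exclusion. Total paths: C(16, 7) = 11440. Through P₁: C(5, 3)·C(11, 4) = 3300. Through P₂: C(9, 5)·C(7, 2) = 2646. Since P₁ is strictly southwest of P₂, a monotone path through both must visit P₁ then P₂; paths through both = C(5, 3)·C(4, 2)·C(7, 2) = 1260. Avoid both = 11440 − 3300 − 2646 + 1260 = 6754.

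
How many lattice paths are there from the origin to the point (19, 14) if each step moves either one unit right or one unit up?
Number of paths = 818809200

A monotone lattice path from (0, 0) to (19, 14) consists of 19 east steps and 14 north steps in some order, so it is determined by which 19 of the 33 steps are east. The count is C(33, 19) = 818809200.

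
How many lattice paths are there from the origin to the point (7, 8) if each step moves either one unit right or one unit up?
Number of paths = 6435

A monotone lattice path from (0, 0) to (7, 8) consists of 7 east steps and 8 north steps in some order, so it is determined by which 7 of the 15 steps are east. The count is C(15, 7) = 6435.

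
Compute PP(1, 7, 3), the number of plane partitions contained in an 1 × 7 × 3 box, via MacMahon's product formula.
PP(1, 7, 3) = 120

Evaluate the triple product over i = 1..1, j = 1..7, k = 1..3. The factors are (2/1) · (3/2) · (4/3) · (3/2) · (4/3) · (5/4) · (4/3) · (5/4) · … (21 factors total). The numerators and denominators telescope so the product is an integer; carrying out the multiplication exactly gives PP(1, 7, 3) = 120.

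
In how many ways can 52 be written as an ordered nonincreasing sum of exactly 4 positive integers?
p(52, 4 parts) = 1033

Partitions of n into exactly k parts are in bijection with partitions of n − k into at most k parts (subtract 1 from each part). So p(52, exactly 4) = p(48, parts ≤ 4). Computing via the recurrence p(m, j) = p(m, j−1) + p(m−j, j) gives 1033.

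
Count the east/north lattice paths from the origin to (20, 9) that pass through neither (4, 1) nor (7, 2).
Number of paths = 5097330

Inclusion–exclusion. Total paths: C(29, 20) = 10015005. Through P₁: C(5, 4)·C(24, 16) = 3677355. Through P₂: C(9, 7)·C(20, 13) = 2790720. Since P₁ is strictly southwest of P₂, a monotone path through both must visit P₁ then P₂; paths through both = C(5, 4)·C(4, 3)·C(20, 13) = 1550400. Avoid both = 10015005 − 3677355 − 2790720 + 1550400 = 5097330.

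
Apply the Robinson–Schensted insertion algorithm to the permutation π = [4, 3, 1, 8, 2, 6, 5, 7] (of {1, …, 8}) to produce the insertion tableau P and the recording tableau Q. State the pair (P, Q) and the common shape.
P = [1, 2, 5, 7] / [3, 6] / [4, 8];  Q = [1, 4, 6, 8] / [2, 5] / [3, 7];  common shape = (4, 2, 2)

Row-insert the values π_1, π_2, … into P one at a time, bumping the leftmost entry strictly greater than the inserted value down to the next row. The recording tableau Q records, in position (i, j), the step at which that cell was added to P.
  Insert 4 (step 1): P = [4];  Q = [1]
  Insert 3 (step 2): P = [3] / [4];  Q = [1] / [2]
  Insert 1 (step 3): P = [1] / [3] / [4];  Q = [1] / [2] / [3]
  Insert 8 (step 4): P = [1, 8] / [3] / [4];  Q = [1, 4] / [2] / [3]
  Insert 2 (step 5): P = [1, 2] / [3, 8] / [4];  Q = [1, 4] / [2, 5] / [3]
  Insert 6 (step 6): P = [1, 2, 6] / [3, 8] / [4];  Q = [1, 4, 6] / [2, 5] / [3]
  Insert 5 (step 7): P = [1, 2, 5] / [3, 6] / [4, 8];  Q = [1, 4, 6] / [2, 5] / [3, 7]
  Insert 7 (step 8): P = [1, 2, 5, 7] / [3, 6] / [4, 8];  Q = [1, 4, 6, 8] / [2, 5] / [3, 7]
Final shape: (4, 2, 2).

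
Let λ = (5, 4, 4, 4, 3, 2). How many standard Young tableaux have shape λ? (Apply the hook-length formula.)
# SYT of shape (5, 4, 4, 4, 3, 2) = 585307008

Hook-length formula: f^λ = n! / Π hook(c), product over all cells c of the Young diagram. For λ = (5, 4, 4, 4, 3, 2), n = 22 boxes. Hook lengths by row (left-to-right, top-to-bottom): [10, 9, 7, 5, 1]; [8, 7, 5, 3]; [7, 6, 4, 2]; [6, 5, 3, 1]; [4, 3, 1]; [2, 1]. Product of hooks = 1920360960000. So f^λ = 22! / 1920360960000 = 1124000727777607680000 / 1920360960000 = 585307008.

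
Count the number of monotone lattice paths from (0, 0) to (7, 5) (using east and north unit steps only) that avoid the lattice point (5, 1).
Number of paths = 702

Total paths from (0, 0) to (7, 5): C(12, 7) = 792. Paths through (5, 1): (paths (0, 0) → (5, 1)) × (paths (5, 1) → (7, 5)) = C(6, 5) · C(6, 2) = 6 · 15 = 90. Avoidance count = 792 − 90 = 702.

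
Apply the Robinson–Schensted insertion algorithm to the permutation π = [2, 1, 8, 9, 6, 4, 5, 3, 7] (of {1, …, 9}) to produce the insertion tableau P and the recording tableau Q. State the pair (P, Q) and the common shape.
P = [1, 3, 5, 7] / [2, 4, 9] / [6] / [8];  Q = [1, 3, 4, 9] / [2, 5, 7] / [6] / [8];  common shape = (4, 3, 1, 1)

Row-insert the values π_1, π_2, … into P one at a time, bumping the leftmost entry strictly greater than the inserted value down to the next row. The recording tableau Q records, in position (i, j), the step at which that cell was added to P.
  Insert 2 (step 1): P = [2];  Q = [1]
  Insert 1 (step 2): P = [1] / [2];  Q = [1] / [2]
  Insert 8 (step 3): P = [1, 8] / [2];  Q = [1, 3] / [2]
  Insert 9 (step 4): P = [1, 8, 9] / [2];  Q = [1, 3, 4] / [2]
  Insert 6 (step 5): P = [1, 6, 9] / [2, 8];  Q = [1, 3, 4] / [2, 5]
  Insert 4 (step 6): P = [1, 4, 9] / [2, 6] / [8];  Q = [1, 3, 4] / [2, 5] / [6]
  Insert 5 (step 7): P = [1, 4, 5] / [2, 6, 9] / [8];  Q = [1, 3, 4] / [2, 5, 7] / [6]
  Insert 3 (step 8): P = [1, 3, 5] / [2, 4, 9] / [6] / [8];  Q = [1, 3, 4] / [2, 5, 7] / [6] / [8]
  Insert 7 (step 9): P = [1, 3, 5, 7] / [2, 4, 9] / [6] / [8];  Q = [1, 3, 4, 9] / [2, 5, 7] / [6] / [8]
Final shape: (4, 3, 1, 1).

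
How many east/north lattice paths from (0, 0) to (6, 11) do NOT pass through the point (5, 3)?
Number of paths = 11872

Total paths from (0, 0) to (6, 11): C(17, 6) = 12376. Paths through (5, 3): (paths (0, 0) → (5, 3)) × (paths (5, 3) → (6, 11)) = C(8, 5) · C(9, 1) = 56 · 9 = 504. Avoidance count = 12376 − 504 = 11872.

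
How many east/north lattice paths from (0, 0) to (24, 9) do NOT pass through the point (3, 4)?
Number of paths = 36264800

Total paths from (0, 0) to (24, 9): C(33, 24) = 38567100. Paths through (3, 4): (paths (0, 0) → (3, 4)) × (paths (3, 4) → (24, 9)) = C(7, 3) · C(26, 21) = 35 · 65780 = 2302300. Avoidance count = 38567100 − 2302300 = 36264800.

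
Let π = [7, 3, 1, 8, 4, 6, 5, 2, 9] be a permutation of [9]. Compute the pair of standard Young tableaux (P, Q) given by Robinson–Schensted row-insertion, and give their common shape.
P = [1, 2, 5, 9] / [3, 4] / [6, 8] / [7];  Q = [1, 4, 6, 9] / [2, 5] / [3, 7] / [8];  common shape = (4, 2, 2, 1)

Row-insert the values π_1, π_2, … into P one at a time, bumping the leftmost entry strictly greater than the inserted value down to the next row. The recording tableau Q records, in position (i, j), the step at which that cell was added to P.
  Insert 7 (step 1): P = [7];  Q = [1]
  Insert 3 (step 2): P = [3] / [7];  Q = [1] / [2]
  Insert 1 (step 3): P = [1] / [3] / [7];  Q = [1] / [2] / [3]
  Insert 8 (step 4): P = [1, 8] / [3] / [7];  Q = [1, 4] / [2] / [3]
  Insert 4 (step 5): P = [1, 4] / [3, 8] / [7];  Q = [1, 4] / [2, 5] / [3]
  Insert 6 (step 6): P = [1, 4, 6] / [3, 8] / [7];  Q = [1, 4, 6] / [2, 5] / [3]
  Insert 5 (step 7): P = [1, 4, 5] / [3, 6] / [7, 8];  Q = [1, 4, 6] / [2, 5] / [3, 7]
  Insert 2 (step 8): P = [1, 2, 5] / [3, 4] / [6, 8] / [7];  Q = [1, 4, 6] / [2, 5] / [3, 7] / [8]
  Insert 9 (step 9): P = [1, 2, 5, 9] / [3, 4] / [6, 8] / [7];  Q = [1, 4, 6, 9] / [2, 5] / [3, 7] / [8]
Final shape: (4, 2, 2, 1).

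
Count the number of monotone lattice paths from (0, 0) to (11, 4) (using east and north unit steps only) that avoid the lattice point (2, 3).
Number of paths = 1265

Total paths from (0, 0) to (11, 4): C(15, 11) = 1365. Paths through (2, 3): (paths (0, 0) → (2, 3)) × (paths (2, 3) → (11, 4)) = C(5, 2) · C(10, 9) = 10 · 10 = 100. Avoidance count = 1365 − 100 = 1265.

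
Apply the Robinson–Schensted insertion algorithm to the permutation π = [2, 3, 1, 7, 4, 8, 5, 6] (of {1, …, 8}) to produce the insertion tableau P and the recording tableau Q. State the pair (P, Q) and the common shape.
P = [1, 3, 4, 5, 6] / [2, 7, 8];  Q = [1, 2, 4, 6, 8] / [3, 5, 7];  common shape = (5, 3)

Row-insert the values π_1, π_2, … into P one at a time, bumping the leftmost entry strictly greater than the inserted value down to the next row. The recording tableau Q records, in position (i, j), the step at which that cell was added to P.
  Insert 2 (step 1): P = [2];  Q = [1]
  Insert 3 (step 2): P = [2, 3];  Q = [1, 2]
  Insert 1 (step 3): P = [1, 3] / [2];  Q = [1, 2] / [3]
  Insert 7 (step 4): P = [1, 3, 7] / [2];  Q = [1, 2, 4] / [3]
  Insert 4 (step 5): P = [1, 3, 4] / [2, 7];  Q = [1, 2, 4] / [3, 5]
  Insert 8 (step 6): P = [1, 3, 4, 8] / [2, 7];  Q = [1, 2, 4, 6] / [3, 5]
  Insert 5 (step 7): P = [1, 3, 4, 5] / [2, 7, 8];  Q = [1, 2, 4, 6] / [3, 5, 7]
  Insert 6 (step 8): P = [1, 3, 4, 5, 6] / [2, 7, 8];  Q = [1, 2, 4, 6, 8] / [3, 5, 7]
Final shape: (5, 3).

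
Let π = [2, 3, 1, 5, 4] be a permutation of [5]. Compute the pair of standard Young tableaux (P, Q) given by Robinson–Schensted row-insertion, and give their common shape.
P = [1, 3, 4] / [2, 5];  Q = [1, 2, 4] / [3, 5];  common shape = (3, 2)

Row-insert the values π_1, π_2, … into P one at a time, bumping the leftmost entry strictly greater than the inserted value down to the next row. The recording tableau Q records, in position (i, j), the step at which that cell was added to P.
  Insert 2 (step 1): P = [2];  Q = [1]
  Insert 3 (step 2): P = [2, 3];  Q = [1, 2]
  Insert 1 (step 3): P = [1, 3] / [2];  Q = [1, 2] / [3]
  Insert 5 (step 4): P = [1, 3, 5] / [2];  Q = [1, 2, 4] / [3]
  Insert 4 (step 5): P = [1, 3, 4] / [2, 5];  Q = [1, 2, 4] / [3, 5]
Final shape: (3, 2).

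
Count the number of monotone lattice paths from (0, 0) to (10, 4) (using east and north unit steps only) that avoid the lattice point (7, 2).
Number of paths = 641

Total paths from (0, 0) to (10, 4): C(14, 10) = 1001. Paths through (7, 2): (paths (0, 0) → (7, 2)) × (paths (7, 2) → (10, 4)) = C(9, 7) · C(5, 3) = 36 · 10 = 360. Avoidance count = 1001 − 360 = 641.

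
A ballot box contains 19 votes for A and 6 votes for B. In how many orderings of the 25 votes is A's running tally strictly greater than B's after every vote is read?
Strict-lead orderings = 92092

Total orderings of the 25 votes with 19 for A: C(25, 19) = 177100. By the Bertrand ballot formula (Cycle Lemma / reflection principle), the number of orderings in which A is strictly ahead of B throughout is (p − q)/(p + q) · C(p + q, p) = (19 − 6)/(19 + 6) · 177100 = 92092.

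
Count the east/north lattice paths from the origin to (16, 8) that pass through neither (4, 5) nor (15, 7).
Number of paths = 356709

Inclusion–exclusion. Total paths: C(24, 16) = 735471. Through P₁: C(9, 4)·C(15, 12) = 57330. Through P₂: C(22, 15)·C(2, 1) = 341088. Since P₁ is strictly southwest of P₂, a monotone path through both must visit P₁ then P₂; paths through both = C(9, 4)·C(13, 11)·C(2, 1) = 19656. Avoid both = 735471 − 57330 − 341088 + 19656 = 356709.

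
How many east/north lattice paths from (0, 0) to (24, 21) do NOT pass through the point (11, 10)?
Number of paths = 2893225823046

Total paths from (0, 0) to (24, 21): C(45, 24) = 3773655750150. Paths through (11, 10): (paths (0, 0) → (11, 10)) × (paths (11, 10) → (24, 21)) = C(21, 11) · C(24, 13) = 352716 · 2496144 = 880429927104. Avoidance count = 3773655750150 − 880429927104 = 2893225823046.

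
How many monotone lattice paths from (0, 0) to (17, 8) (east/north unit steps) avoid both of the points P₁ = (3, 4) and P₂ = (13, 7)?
Number of paths = 636925

Inclusion–exclusion. Total paths: C(25, 17) = 1081575. Through P₁: C(7, 3)·C(18, 14) = 107100. Through P₂: C(20, 13)·C(5, 4) = 387600. Since P₁ is strictly southwest of P₂, a monotone path through both must visit P₁ then P₂; paths through both = C(7, 3)·C(13, 10)·C(5, 4) = 50050. Avoid both = 1081575 − 107100 − 387600 + 50050 = 636925.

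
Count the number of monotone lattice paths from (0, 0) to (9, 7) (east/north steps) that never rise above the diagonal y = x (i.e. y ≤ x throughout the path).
Number of paths = 3432

By the reflection principle (André's argument), the number of monotone paths to (9, 7) with n ≤ m that never go above y = x is C(16, 9) − C(16, 10) = 11440 − 8008 = 3432.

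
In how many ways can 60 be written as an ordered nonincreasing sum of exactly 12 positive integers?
p(60, 12 parts) = 74287

Partitions of n into exactly k parts are in bijection with partitions of n − k into at most k parts (subtract 1 from each part). So p(60, exactly 12) = p(48, parts ≤ 12). Computing via the recurrence p(m, j) = p(m, j−1) + p(m−j, j) gives 74287.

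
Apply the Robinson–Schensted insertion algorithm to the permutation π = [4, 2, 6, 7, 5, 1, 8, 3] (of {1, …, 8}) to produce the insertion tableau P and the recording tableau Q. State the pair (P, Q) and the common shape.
P = [1, 3, 7, 8] / [2, 5] / [4, 6];  Q = [1, 3, 4, 7] / [2, 5] / [6, 8];  common shape = (4, 2, 2)

Row-insert the values π_1, π_2, … into P one at a time, bumping the leftmost entry strictly greater than the inserted value down to the next row. The recording tableau Q records, in position (i, j), the step at which that cell was added to P.
  Insert 4 (step 1): P = [4];  Q = [1]
  Insert 2 (step 2): P = [2] / [4];  Q = [1] / [2]
  Insert 6 (step 3): P = [2, 6] / [4];  Q = [1, 3] / [2]
  Insert 7 (step 4): P = [2, 6, 7] / [4];  Q = [1, 3, 4] / [2]
  Insert 5 (step 5): P = [2, 5, 7] / [4, 6];  Q = [1, 3, 4] / [2, 5]
  Insert 1 (step 6): P = [1, 5, 7] / [2, 6] / [4];  Q = [1, 3, 4] / [2, 5] / [6]
  Insert 8 (step 7): P = [1, 5, 7, 8] / [2, 6] / [4];  Q = [1, 3, 4, 7] / [2, 5] / [6]
  Insert 3 (step 8): P = [1, 3, 7, 8] / [2, 5] / [4, 6];  Q = [1, 3, 4, 7] / [2, 5] / [6, 8]
Final shape: (4, 2, 2).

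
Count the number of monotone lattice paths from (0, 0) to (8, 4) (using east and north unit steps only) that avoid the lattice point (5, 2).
Number of paths = 285

Total paths from (0, 0) to (8, 4): C(12, 8) = 495. Paths through (5, 2): (paths (0, 0) → (5, 2)) × (paths (5, 2) → (8, 4)) = C(7, 5) · C(5, 3) = 21 · 10 = 210. Avoidance count = 495 − 210 = 285.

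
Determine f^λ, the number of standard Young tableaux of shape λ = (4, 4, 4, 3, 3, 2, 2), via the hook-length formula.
# SYT of shape (4, 4, 4, 3, 3, 2, 2) = 298750452

Hook-length formula: f^λ = n! / Π hook(c), product over all cells c of the Young diagram. For λ = (4, 4, 4, 3, 3, 2, 2), n = 22 boxes. Hook lengths by row (left-to-right, top-to-bottom): [10, 9, 6, 3]; [9, 8, 5, 2]; [8, 7, 4, 1]; [6, 5, 2]; [5, 4, 1]; [3, 2]; [2, 1]. Product of hooks = 3762339840000. So f^λ = 22! / 3762339840000 = 1124000727777607680000 / 3762339840000 = 298750452.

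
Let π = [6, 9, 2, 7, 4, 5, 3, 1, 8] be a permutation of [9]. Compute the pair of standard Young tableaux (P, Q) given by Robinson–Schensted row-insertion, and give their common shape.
P = [1, 3, 5, 8] / [2, 7] / [4] / [6] / [9];  Q = [1, 2, 6, 9] / [3, 4] / [5] / [7] / [8];  common shape = (4, 2, 1, 1, 1)

Row-insert the values π_1, π_2, … into P one at a time, bumping the leftmost entry strictly greater than the inserted value down to the next row. The recording tableau Q records, in position (i, j), the step at which that cell was added to P.
  Insert 6 (step 1): P = [6];  Q = [1]
  Insert 9 (step 2): P = [6, 9];  Q = [1, 2]
  Insert 2 (step 3): P = [2, 9] / [6];  Q = [1, 2] / [3]
  Insert 7 (step 4): P = [2, 7] / [6, 9];  Q = [1, 2] / [3, 4]
  Insert 4 (step 5): P = [2, 4] / [6, 7] / [9];  Q = [1, 2] / [3, 4] / [5]
  Insert 5 (step 6): P = [2, 4, 5] / [6, 7] / [9];  Q = [1, 2, 6] / [3, 4] / [5]
  Insert 3 (step 7): P = [2, 3, 5] / [4, 7] / [6] / [9];  Q = [1, 2, 6] / [3, 4] / [5] / [7]
  Insert 1 (step 8): P = [1, 3, 5] / [2, 7] / [4] / [6] / [9];  Q = [1, 2, 6] / [3, 4] / [5] / [7] / [8]
  Insert 8 (step 9): P = [1, 3, 5, 8] / [2, 7] / [4] / [6] / [9];  Q = [1, 2, 6, 9] / [3, 4] / [5] / [7] / [8]
Final shape: (4, 2, 1, 1, 1).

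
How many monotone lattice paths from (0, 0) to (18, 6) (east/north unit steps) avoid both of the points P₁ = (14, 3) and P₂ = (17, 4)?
Number of paths = 101001

Inclusion–exclusion. Total paths: C(24, 18) = 134596. Through P₁: C(17, 14)·C(7, 4) = 23800. Through P₂: C(21, 17)·C(3, 1) = 17955. Since P₁ is strictly southwest of P₂, a monotone path through both must visit P₁ then P₂; paths through both = C(17, 14)·C(4, 3)·C(3, 1) = 8160. Avoid both = 134596 − 23800 − 17955 + 8160 = 101001.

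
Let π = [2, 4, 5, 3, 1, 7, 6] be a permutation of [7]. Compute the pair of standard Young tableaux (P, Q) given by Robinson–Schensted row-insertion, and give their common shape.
P = [1, 3, 5, 6] / [2, 7] / [4];  Q = [1, 2, 3, 6] / [4, 7] / [5];  common shape = (4, 2, 1)

Row-insert the values π_1, π_2, … into P one at a time, bumping the leftmost entry strictly greater than the inserted value down to the next row. The recording tableau Q records, in position (i, j), the step at which that cell was added to P.
  Insert 2 (step 1): P = [2];  Q = [1]
  Insert 4 (step 2): P = [2, 4];  Q = [1, 2]
  Insert 5 (step 3): P = [2, 4, 5];  Q = [1, 2, 3]
  Insert 3 (step 4): P = [2, 3, 5] / [4];  Q = [1, 2, 3] / [4]
  Insert 1 (step 5): P = [1, 3, 5] / [2] / [4];  Q = [1, 2, 3] / [4] / [5]
  Insert 7 (step 6): P = [1, 3, 5, 7] / [2] / [4];  Q = [1, 2, 3, 6] / [4] / [5]
  Insert 6 (step 7): P = [1, 3, 5, 6] / [2, 7] / [4];  Q = [1, 2, 3, 6] / [4, 7] / [5]
Final shape: (4, 2, 1).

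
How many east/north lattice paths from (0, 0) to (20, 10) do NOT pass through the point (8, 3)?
Number of paths = 21730995

Total paths from (0, 0) to (20, 10): C(30, 20) = 30045015. Paths through (8, 3): (paths (0, 0) → (8, 3)) × (paths (8, 3) → (20, 10)) = C(11, 8) · C(19, 12) = 165 · 50388 = 8314020. Avoidance count = 30045015 − 8314020 = 21730995.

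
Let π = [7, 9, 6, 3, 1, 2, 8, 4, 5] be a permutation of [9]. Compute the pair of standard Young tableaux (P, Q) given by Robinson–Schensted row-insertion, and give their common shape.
P = [1, 2, 4, 5] / [3, 8] / [6, 9] / [7];  Q = [1, 2, 7, 9] / [3, 6] / [4, 8] / [5];  common shape = (4, 2, 2, 1)

Row-insert the values π_1, π_2, … into P one at a time, bumping the leftmost entry strictly greater than the inserted value down to the next row. The recording tableau Q records, in position (i, j), the step at which that cell was added to P.
  Insert 7 (step 1): P = [7];  Q = [1]
  Insert 9 (step 2): P = [7, 9];  Q = [1, 2]
  Insert 6 (step 3): P = [6, 9] / [7];  Q = [1, 2] / [3]
  Insert 3 (step 4): P = [3, 9] / [6] / [7];  Q = [1, 2] / [3] / [4]
  Insert 1 (step 5): P = [1, 9] / [3] / [6] / [7];  Q = [1, 2] / [3] / [4] / [5]
  Insert 2 (step 6): P = [1, 2] / [3, 9] / [6] / [7];  Q = [1, 2] / [3, 6] / [4] / [5]
  Insert 8 (step 7): P = [1, 2, 8] / [3, 9] / [6] / [7];  Q = [1, 2, 7] / [3, 6] / [4] / [5]
  Insert 4 (step 8): P = [1, 2, 4] / [3, 8] / [6, 9] / [7];  Q = [1, 2, 7] / [3, 6] / [4, 8] / [5]
  Insert 5 (step 9): P = [1, 2, 4, 5] / [3, 8] / [6, 9] / [7];  Q = [1, 2, 7, 9] / [3, 6] / [4, 8] / [5]
Final shape: (4, 2, 2, 1).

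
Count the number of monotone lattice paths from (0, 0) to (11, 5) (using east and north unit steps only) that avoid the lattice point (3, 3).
Number of paths = 3468

Total paths from (0, 0) to (11, 5): C(16, 11) = 4368. Paths through (3, 3): (paths (0, 0) → (3, 3)) × (paths (3, 3) → (11, 5)) = C(6, 3) · C(10, 8) = 20 · 45 = 900. Avoidance count = 4368 − 900 = 3468.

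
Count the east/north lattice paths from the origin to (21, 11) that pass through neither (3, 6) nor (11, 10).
Number of paths = 122775468

Inclusion–exclusion. Total paths: C(32, 21) = 129024480. Through P₁: C(9, 3)·C(23, 18) = 2826516. Through P₂: C(21, 11)·C(11, 10) = 3879876. Since P₁ is strictly southwest of P₂, a monotone path through both must visit P₁ then P₂; paths through both = C(9, 3)·C(12, 8)·C(11, 10) = 457380. Avoid both = 129024480 − 2826516 − 3879876 + 457380 = 122775468.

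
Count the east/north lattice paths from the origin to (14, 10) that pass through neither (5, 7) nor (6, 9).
Number of paths = 1763355

Inclusion–exclusion. Total paths: C(24, 14) = 1961256. Through P₁: C(12, 5)·C(12, 9) = 174240. Through P₂: C(15, 6)·C(9, 8) = 45045. Since P₁ is strictly southwest of P₂, a monotone path through both must visit P₁ then P₂; paths through both = C(12, 5)·C(3, 1)·C(9, 8) = 21384. Avoid both = 1961256 − 174240 − 45045 + 21384 = 1763355.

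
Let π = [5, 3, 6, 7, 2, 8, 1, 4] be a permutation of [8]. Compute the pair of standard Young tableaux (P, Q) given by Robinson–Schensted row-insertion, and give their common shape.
P = [1, 4, 7, 8] / [2, 6] / [3] / [5];  Q = [1, 3, 4, 6] / [2, 8] / [5] / [7];  common shape = (4, 2, 1, 1)

Row-insert the values π_1, π_2, … into P one at a time, bumping the leftmost entry strictly greater than the inserted value down to the next row. The recording tableau Q records, in position (i, j), the step at which that cell was added to P.
  Insert 5 (step 1): P = [5];  Q = [1]
  Insert 3 (step 2): P = [3] / [5];  Q = [1] / [2]
  Insert 6 (step 3): P = [3, 6] / [5];  Q = [1, 3] / [2]
  Insert 7 (step 4): P = [3, 6, 7] / [5];  Q = [1, 3, 4] / [2]
  Insert 2 (step 5): P = [2, 6, 7] / [3] / [5];  Q = [1, 3, 4] / [2] / [5]
  Insert 8 (step 6): P = [2, 6, 7, 8] / [3] / [5];  Q = [1, 3, 4, 6] / [2] / [5]
  Insert 1 (step 7): P = [1, 6, 7, 8] / [2] / [3] / [5];  Q = [1, 3, 4, 6] / [2] / [5] / [7]
  Insert 4 (step 8): P = [1, 4, 7, 8] / [2, 6] / [3] / [5];  Q = [1, 3, 4, 6] / [2, 8] / [5] / [7]
Final shape: (4, 2, 1, 1).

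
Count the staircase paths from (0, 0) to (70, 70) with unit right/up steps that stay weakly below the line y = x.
C_70 = 1321422108420282270489942177190229544600

These NE paths below the diagonal are counted by the Catalan number C_n = (1/(n + 1)) · C(2n, n). For n = 70: C_70 = (1/71) · C(140, 70) = 93820969697840041204785894580506297666600/71 = 1321422108420282270489942177190229544600.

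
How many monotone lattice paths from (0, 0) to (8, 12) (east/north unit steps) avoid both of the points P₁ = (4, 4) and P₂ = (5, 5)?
Number of paths = 77880

Inclusion–exclusion. Total paths: C(20, 8) = 125970. Through P₁: C(8, 4)·C(12, 4) = 34650. Through P₂: C(10, 5)·C(10, 3) = 30240. Since P₁ is strictly southwest of P₂, a monotone path through both must visit P₁ then P₂; paths through both = C(8, 4)·C(2, 1)·C(10, 3) = 16800. Avoid both = 125970 − 34650 − 30240 + 16800 = 77880.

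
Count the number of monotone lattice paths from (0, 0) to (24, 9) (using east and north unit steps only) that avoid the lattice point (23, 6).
Number of paths = 36667020

Total paths from (0, 0) to (24, 9): C(33, 24) = 38567100. Paths through (23, 6): (paths (0, 0) → (23, 6)) × (paths (23, 6) → (24, 9)) = C(29, 23) · C(4, 1) = 475020 · 4 = 1900080. Avoidance count = 38567100 − 1900080 = 36667020.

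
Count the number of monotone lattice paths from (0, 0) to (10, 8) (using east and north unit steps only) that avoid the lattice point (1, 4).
Number of paths = 40183

Total paths from (0, 0) to (10, 8): C(18, 10) = 43758. Paths through (1, 4): (paths (0, 0) → (1, 4)) × (paths (1, 4) → (10, 8)) = C(5, 1) · C(13, 9) = 5 · 715 = 3575. Avoidance count = 43758 − 3575 = 40183.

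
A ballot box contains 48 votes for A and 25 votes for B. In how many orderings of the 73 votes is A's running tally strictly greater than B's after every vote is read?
Strict-lead orderings = 7314240729121905852

Total orderings of the 73 votes with 48 for A: C(73, 48) = 23214764053299962052. By the Bertrand ballot formula (Cycle Lemma / reflection principle), the number of orderings in which A is strictly ahead of B throughout is (p − q)/(p + q) · C(p + q, p) = (48 − 25)/(48 + 25) · 23214764053299962052 = 7314240729121905852.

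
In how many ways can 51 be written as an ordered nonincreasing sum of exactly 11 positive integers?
p(51, 11 parts) = 20298

Partitions of n into exactly k parts are in bijection with partitions of n − k into at most k parts (subtract 1 from each part). So p(51, exactly 11) = p(40, parts ≤ 11). Computing via the recurrence p(m, j) = p(m, j−1) + p(m−j, j) gives 20298.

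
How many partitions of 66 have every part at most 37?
p(66, parts ≤ 37) = 2305060

Use the recurrence p(n, m) = p(n, m−1) + p(n−m, m): either the largest part is < m (count p(n, m−1)) or the largest part is exactly m (remove one copy of m, count p(n−m, m)). With p(0, ·) = 1 this gives p(66, parts ≤ 37) = 2305060. (By conjugating Young diagrams, this also counts partitions of 66 into at most 37 parts.)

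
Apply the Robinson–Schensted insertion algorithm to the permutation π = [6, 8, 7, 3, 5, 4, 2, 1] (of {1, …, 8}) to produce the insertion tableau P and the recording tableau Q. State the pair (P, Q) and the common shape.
P = [1, 4] / [2, 7] / [3] / [5] / [6] / [8];  Q = [1, 2] / [3, 5] / [4] / [6] / [7] / [8];  common shape = (2, 2, 1, 1, 1, 1)

Row-insert the values π_1, π_2, … into P one at a time, bumping the leftmost entry strictly greater than the inserted value down to the next row. The recording tableau Q records, in position (i, j), the step at which that cell was added to P.
  Insert 6 (step 1): P = [6];  Q = [1]
  Insert 8 (step 2): P = [6, 8];  Q = [1, 2]
  Insert 7 (step 3): P = [6, 7] / [8];  Q = [1, 2] / [3]
  Insert 3 (step 4): P = [3, 7] / [6] / [8];  Q = [1, 2] / [3] / [4]
  Insert 5 (step 5): P = [3, 5] / [6, 7] / [8];  Q = [1, 2] / [3, 5] / [4]
  Insert 4 (step 6): P = [3, 4] / [5, 7] / [6] / [8];  Q = [1, 2] / [3, 5] / [4] / [6]
  Insert 2 (step 7): P = [2, 4] / [3, 7] / [5] / [6] / [8];  Q = [1, 2] / [3, 5] / [4] / [6] / [7]
  Insert 1 (step 8): P = [1, 4] / [2, 7] / [3] / [5] / [6] / [8];  Q = [1, 2] / [3, 5] / [4] / [6] / [7] / [8]
Final shape: (2, 2, 1, 1, 1, 1).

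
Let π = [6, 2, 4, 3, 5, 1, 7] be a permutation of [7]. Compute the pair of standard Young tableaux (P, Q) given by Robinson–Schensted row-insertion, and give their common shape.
P = [1, 3, 5, 7] / [2] / [4] / [6];  Q = [1, 3, 5, 7] / [2] / [4] / [6];  common shape = (4, 1, 1, 1)

Row-insert the values π_1, π_2, … into P one at a time, bumping the leftmost entry strictly greater than the inserted value down to the next row. The recording tableau Q records, in position (i, j), the step at which that cell was added to P.
  Insert 6 (step 1): P = [6];  Q = [1]
  Insert 2 (step 2): P = [2] / [6];  Q = [1] / [2]
  Insert 4 (step 3): P = [2, 4] / [6];  Q = [1, 3] / [2]
  Insert 3 (step 4): P = [2, 3] / [4] / [6];  Q = [1, 3] / [2] / [4]
  Insert 5 (step 5): P = [2, 3, 5] / [4] / [6];  Q = [1, 3, 5] / [2] / [4]
  Insert 1 (step 6): P = [1, 3, 5] / [2] / [4] / [6];  Q = [1, 3, 5] / [2] / [4] / [6]
  Insert 7 (step 7): P = [1, 3, 5, 7] / [2] / [4] / [6];  Q = [1, 3, 5, 7] / [2] / [4] / [6]
Final shape: (4, 1, 1, 1).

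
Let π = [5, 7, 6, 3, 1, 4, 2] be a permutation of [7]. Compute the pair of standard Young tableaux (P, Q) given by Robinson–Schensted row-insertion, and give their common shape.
P = [1, 2] / [3, 4] / [5, 6] / [7];  Q = [1, 2] / [3, 6] / [4, 7] / [5];  common shape = (2, 2, 2, 1)

Row-insert the values π_1, π_2, … into P one at a time, bumping the leftmost entry strictly greater than the inserted value down to the next row. The recording tableau Q records, in position (i, j), the step at which that cell was added to P.
  Insert 5 (step 1): P = [5];  Q = [1]
  Insert 7 (step 2): P = [5, 7];  Q = [1, 2]
  Insert 6 (step 3): P = [5, 6] / [7];  Q = [1, 2] / [3]
  Insert 3 (step 4): P = [3, 6] / [5] / [7];  Q = [1, 2] / [3] / [4]
  Insert 1 (step 5): P = [1, 6] / [3] / [5] / [7];  Q = [1, 2] / [3] / [4] / [5]
  Insert 4 (step 6): P = [1, 4] / [3, 6] / [5] / [7];  Q = [1, 2] / [3, 6] / [4] / [5]
  Insert 2 (step 7): P = [1, 2] / [3, 4] / [5, 6] / [7];  Q = [1, 2] / [3, 6] / [4, 7] / [5]
Final shape: (2, 2, 2, 1).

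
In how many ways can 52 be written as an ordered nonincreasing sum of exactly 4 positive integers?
p(52, 4 parts) = 1033

Partitions of n into exactly k parts are in bijection with partitions of n − k into at most k parts (subtract 1 from each part). So p(52, exactly 4) = p(48, parts ≤ 4). Computing via the recurrence p(m, j) = p(m, j−1) + p(m−j, j) gives 1033.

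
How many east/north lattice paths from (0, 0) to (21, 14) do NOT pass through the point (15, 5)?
Number of paths = 2242361880

Total paths from (0, 0) to (21, 14): C(35, 21) = 2319959400. Paths through (15, 5): (paths (0, 0) → (15, 5)) × (paths (15, 5) → (21, 14)) = C(20, 15) · C(15, 6) = 15504 · 5005 = 77597520. Avoidance count = 2319959400 − 77597520 = 2242361880.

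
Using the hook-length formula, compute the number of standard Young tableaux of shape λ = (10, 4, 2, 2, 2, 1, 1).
# SYT of shape (10, 4, 2, 2, 2, 1, 1) = 670273450

Hook-length formula: f^λ = n! / Π hook(c), product over all cells c of the Young diagram. For λ = (10, 4, 2, 2, 2, 1, 1), n = 22 boxes. Hook lengths by row (left-to-right, top-to-bottom): [16, 13, 9, 8, 6, 5, 4, 3, 2, 1]; [9, 6, 2, 1]; [6, 3]; [5, 2]; [4, 1]; [2]; [1]. Product of hooks = 1676928614400. So f^λ = 22! / 1676928614400 = 1124000727777607680000 / 1676928614400 = 670273450.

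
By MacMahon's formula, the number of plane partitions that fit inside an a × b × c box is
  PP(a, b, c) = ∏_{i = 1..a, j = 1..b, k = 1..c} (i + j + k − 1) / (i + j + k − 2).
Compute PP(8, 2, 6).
PP(8, 2, 6) = 2147145

Evaluate the triple product over i = 1..8, j = 1..2, k = 1..6. The factors are (2/1) · (3/2) · (4/3) · (5/4) · (6/5) · (7/6) · (3/2) · (4/3) · … (96 factors total). The numerators and denominators telescope so the product is an integer; carrying out the multiplication exactly gives PP(8, 2, 6) = 2147145.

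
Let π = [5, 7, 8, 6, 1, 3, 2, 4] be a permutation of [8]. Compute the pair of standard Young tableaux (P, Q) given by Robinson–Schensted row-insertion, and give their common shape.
P = [1, 2, 4] / [3, 6, 8] / [5] / [7];  Q = [1, 2, 3] / [4, 6, 8] / [5] / [7];  common shape = (3, 3, 1, 1)

Row-insert the values π_1, π_2, … into P one at a time, bumping the leftmost entry strictly greater than the inserted value down to the next row. The recording tableau Q records, in position (i, j), the step at which that cell was added to P.
  Insert 5 (step 1): P = [5];  Q = [1]
  Insert 7 (step 2): P = [5, 7];  Q = [1, 2]
  Insert 8 (step 3): P = [5, 7, 8];  Q = [1, 2, 3]
  Insert 6 (step 4): P = [5, 6, 8] / [7];  Q = [1, 2, 3] / [4]
  Insert 1 (step 5): P = [1, 6, 8] / [5] / [7];  Q = [1, 2, 3] / [4] / [5]
  Insert 3 (step 6): P = [1, 3, 8] / [5, 6] / [7];  Q = [1, 2, 3] / [4, 6] / [5]
  Insert 2 (step 7): P = [1, 2, 8] / [3, 6] / [5] / [7];  Q = [1, 2, 3] / [4, 6] / [5] / [7]
  Insert 4 (step 8): P = [1, 2, 4] / [3, 6, 8] / [5] / [7];  Q = [1, 2, 3] / [4, 6, 8] / [5] / [7]
Final shape: (3, 3, 1, 1).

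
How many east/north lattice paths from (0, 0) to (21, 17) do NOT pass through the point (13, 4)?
Number of paths = 28296837180

Total paths from (0, 0) to (21, 17): C(38, 21) = 28781143380. Paths through (13, 4): (paths (0, 0) → (13, 4)) × (paths (13, 4) → (21, 17)) = C(17, 13) · C(21, 8) = 2380 · 203490 = 484306200. Avoidance count = 28781143380 − 484306200 = 28296837180.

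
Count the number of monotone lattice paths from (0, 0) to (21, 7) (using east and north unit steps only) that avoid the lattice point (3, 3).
Number of paths = 1037740

Total paths from (0, 0) to (21, 7): C(28, 21) = 1184040. Paths through (3, 3): (paths (0, 0) → (3, 3)) × (paths (3, 3) → (21, 7)) = C(6, 3) · C(22, 18) = 20 · 7315 = 146300. Avoidance count = 1184040 − 146300 = 1037740.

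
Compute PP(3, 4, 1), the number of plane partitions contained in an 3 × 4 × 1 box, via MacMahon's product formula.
PP(3, 4, 1) = 35

Evaluate the triple product over i = 1..3, j = 1..4, k = 1..1. The factors are (2/1) · (3/2) · (4/3) · (5/4) · (3/2) · (4/3) · (5/4) · (6/5) · … (12 factors total). The numerators and denominators telescope so the product is an integer; carrying out the multiplication exactly gives PP(3, 4, 1) = 35.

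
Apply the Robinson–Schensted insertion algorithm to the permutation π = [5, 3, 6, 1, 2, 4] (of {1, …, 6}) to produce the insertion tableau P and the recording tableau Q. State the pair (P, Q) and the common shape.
P = [1, 2, 4] / [3, 6] / [5];  Q = [1, 3, 6] / [2, 5] / [4];  common shape = (3, 2, 1)

Row-insert the values π_1, π_2, … into P one at a time, bumping the leftmost entry strictly greater than the inserted value down to the next row. The recording tableau Q records, in position (i, j), the step at which that cell was added to P.
  Insert 5 (step 1): P = [5];  Q = [1]
  Insert 3 (step 2): P = [3] / [5];  Q = [1] / [2]
  Insert 6 (step 3): P = [3, 6] / [5];  Q = [1, 3] / [2]
  Insert 1 (step 4): P = [1, 6] / [3] / [5];  Q = [1, 3] / [2] / [4]
  Insert 2 (step 5): P = [1, 2] / [3, 6] / [5];  Q = [1, 3] / [2, 5] / [4]
  Insert 4 (step 6): P = [1, 2, 4] / [3, 6] / [5];  Q = [1, 3, 6] / [2, 5] / [4]
Final shape: (3, 2, 1).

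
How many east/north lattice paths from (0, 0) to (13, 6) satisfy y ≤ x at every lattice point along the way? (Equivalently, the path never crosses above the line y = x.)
Number of paths = 15504

By the reflection principle (André's argument), the number of monotone paths to (13, 6) with n ≤ m that never go above y = x is C(19, 13) − C(19, 14) = 27132 − 11628 = 15504.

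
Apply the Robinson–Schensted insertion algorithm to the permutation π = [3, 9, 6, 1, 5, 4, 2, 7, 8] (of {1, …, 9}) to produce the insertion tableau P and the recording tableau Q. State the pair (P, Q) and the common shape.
P = [1, 2, 7, 8] / [3, 4] / [5] / [6] / [9];  Q = [1, 2, 8, 9] / [3, 5] / [4] / [6] / [7];  common shape = (4, 2, 1, 1, 1)

Row-insert the values π_1, π_2, … into P one at a time, bumping the leftmost entry strictly greater than the inserted value down to the next row. The recording tableau Q records, in position (i, j), the step at which that cell was added to P.
  Insert 3 (step 1): P = [3];  Q = [1]
  Insert 9 (step 2): P = [3, 9];  Q = [1, 2]
  Insert 6 (step 3): P = [3, 6] / [9];  Q = [1, 2] / [3]
  Insert 1 (step 4): P = [1, 6] / [3] / [9];  Q = [1, 2] / [3] / [4]
  Insert 5 (step 5): P = [1, 5] / [3, 6] / [9];  Q = [1, 2] / [3, 5] / [4]
  Insert 4 (step 6): P = [1, 4] / [3, 5] / [6] / [9];  Q = [1, 2] / [3, 5] / [4] / [6]
  Insert 2 (step 7): P = [1, 2] / [3, 4] / [5] / [6] / [9];  Q = [1, 2] / [3, 5] / [4] / [6] / [7]
  Insert 7 (step 8): P = [1, 2, 7] / [3, 4] / [5] / [6] / [9];  Q = [1, 2, 8] / [3, 5] / [4] / [6] / [7]
  Insert 8 (step 9): P = [1, 2, 7, 8] / [3, 4] / [5] / [6] / [9];  Q = [1, 2, 8, 9] / [3, 5] / [4] / [6] / [7]
Final shape: (4, 2, 1, 1, 1).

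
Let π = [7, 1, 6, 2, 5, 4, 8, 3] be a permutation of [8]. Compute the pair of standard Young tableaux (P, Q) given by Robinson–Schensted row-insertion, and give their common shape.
P = [1, 2, 3, 8] / [4] / [5] / [6] / [7];  Q = [1, 3, 5, 7] / [2] / [4] / [6] / [8];  common shape = (4, 1, 1, 1, 1)

Row-insert the values π_1, π_2, … into P one at a time, bumping the leftmost entry strictly greater than the inserted value down to the next row. The recording tableau Q records, in position (i, j), the step at which that cell was added to P.
  Insert 7 (step 1): P = [7];  Q = [1]
  Insert 1 (step 2): P = [1] / [7];  Q = [1] / [2]
  Insert 6 (step 3): P = [1, 6] / [7];  Q = [1, 3] / [2]
  Insert 2 (step 4): P = [1, 2] / [6] / [7];  Q = [1, 3] / [2] / [4]
  Insert 5 (step 5): P = [1, 2, 5] / [6] / [7];  Q = [1, 3, 5] / [2] / [4]
  Insert 4 (step 6): P = [1, 2, 4] / [5] / [6] / [7];  Q = [1, 3, 5] / [2] / [4] / [6]
  Insert 8 (step 7): P = [1, 2, 4, 8] / [5] / [6] / [7];  Q = [1, 3, 5, 7] / [2] / [4] / [6]
  Insert 3 (step 8): P = [1, 2, 3, 8] / [4] / [5] / [6] / [7];  Q = [1, 3, 5, 7] / [2] / [4] / [6] / [8]
Final shape: (4, 1, 1, 1, 1).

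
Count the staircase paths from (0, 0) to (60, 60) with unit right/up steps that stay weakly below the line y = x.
C_60 = 1583850964596120042686772779038896

These NE paths below the diagonal are counted by the Catalan number C_n = (1/(n + 1)) · C(2n, n). For n = 60: C_60 = (1/61) · C(120, 60) = 96614908840363322603893139521372656/61 = 1583850964596120042686772779038896.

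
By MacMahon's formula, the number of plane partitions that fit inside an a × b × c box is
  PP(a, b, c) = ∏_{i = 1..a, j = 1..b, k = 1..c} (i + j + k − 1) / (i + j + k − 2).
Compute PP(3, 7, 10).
PP(3, 7, 10) = 108284013552

Evaluate the triple product over i = 1..3, j = 1..7, k = 1..10. The factors are (2/1) · (3/2) · (4/3) · (5/4) · (6/5) · (7/6) · (8/7) · (9/8) · … (210 factors total). The numerators and denominators telescope so the product is an integer; carrying out the multiplication exactly gives PP(3, 7, 10) = 108284013552.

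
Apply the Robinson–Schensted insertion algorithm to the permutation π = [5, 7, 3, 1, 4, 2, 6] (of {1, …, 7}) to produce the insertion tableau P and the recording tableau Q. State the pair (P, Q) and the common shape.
P = [1, 2, 6] / [3, 4] / [5, 7];  Q = [1, 2, 7] / [3, 5] / [4, 6];  common shape = (3, 2, 2)

Row-insert the values π_1, π_2, … into P one at a time, bumping the leftmost entry strictly greater than the inserted value down to the next row. The recording tableau Q records, in position (i, j), the step at which that cell was added to P.
  Insert 5 (step 1): P = [5];  Q = [1]
  Insert 7 (step 2): P = [5, 7];  Q = [1, 2]
  Insert 3 (step 3): P = [3, 7] / [5];  Q = [1, 2] / [3]
  Insert 1 (step 4): P = [1, 7] / [3] / [5];  Q = [1, 2] / [3] / [4]
  Insert 4 (step 5): P = [1, 4] / [3, 7] / [5];  Q = [1, 2] / [3, 5] / [4]
  Insert 2 (step 6): P = [1, 2] / [3, 4] / [5, 7];  Q = [1, 2] / [3, 5] / [4, 6]
  Insert 6 (step 7): P = [1, 2, 6] / [3, 4] / [5, 7];  Q = [1, 2, 7] / [3, 5] / [4, 6]
Final shape: (3, 2, 2).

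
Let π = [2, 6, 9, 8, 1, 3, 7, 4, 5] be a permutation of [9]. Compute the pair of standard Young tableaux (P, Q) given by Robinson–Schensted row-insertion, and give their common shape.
P = [1, 3, 4, 5] / [2, 6, 7] / [8] / [9];  Q = [1, 2, 3, 9] / [4, 6, 7] / [5] / [8];  common shape = (4, 3, 1, 1)

Row-insert the values π_1, π_2, … into P one at a time, bumping the leftmost entry strictly greater than the inserted value down to the next row. The recording tableau Q records, in position (i, j), the step at which that cell was added to P.
  Insert 2 (step 1): P = [2];  Q = [1]
  Insert 6 (step 2): P = [2, 6];  Q = [1, 2]
  Insert 9 (step 3): P = [2, 6, 9];  Q = [1, 2, 3]
  Insert 8 (step 4): P = [2, 6, 8] / [9];  Q = [1, 2, 3] / [4]
  Insert 1 (step 5): P = [1, 6, 8] / [2] / [9];  Q = [1, 2, 3] / [4] / [5]
  Insert 3 (step 6): P = [1, 3, 8] / [2, 6] / [9];  Q = [1, 2, 3] / [4, 6] / [5]
  Insert 7 (step 7): P = [1, 3, 7] / [2, 6, 8] / [9];  Q = [1, 2, 3] / [4, 6, 7] / [5]
  Insert 4 (step 8): P = [1, 3, 4] / [2, 6, 7] / [8] / [9];  Q = [1, 2, 3] / [4, 6, 7] / [5] / [8]
  Insert 5 (step 9): P = [1, 3, 4, 5] / [2, 6, 7] / [8] / [9];  Q = [1, 2, 3, 9] / [4, 6, 7] / [5] / [8]
Final shape: (4, 3, 1, 1).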